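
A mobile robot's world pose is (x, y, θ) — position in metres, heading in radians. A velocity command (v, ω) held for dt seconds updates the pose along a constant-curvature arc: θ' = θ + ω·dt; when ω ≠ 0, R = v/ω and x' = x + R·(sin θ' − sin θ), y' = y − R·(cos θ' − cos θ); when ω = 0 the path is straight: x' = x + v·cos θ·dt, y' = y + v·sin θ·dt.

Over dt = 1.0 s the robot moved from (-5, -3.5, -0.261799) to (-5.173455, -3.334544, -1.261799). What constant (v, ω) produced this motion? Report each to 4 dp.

Δθ = -1.261799 − -0.261799 = -1.000000
ω = Δθ/dt = -1.000000/1.0 = -1.0000
R = Δx/(sin θ' − sin θ) = 0.2500
v = R·ω = 0.2500·-1.0000 = -0.2500

v = -0.2500, ω = -1.0000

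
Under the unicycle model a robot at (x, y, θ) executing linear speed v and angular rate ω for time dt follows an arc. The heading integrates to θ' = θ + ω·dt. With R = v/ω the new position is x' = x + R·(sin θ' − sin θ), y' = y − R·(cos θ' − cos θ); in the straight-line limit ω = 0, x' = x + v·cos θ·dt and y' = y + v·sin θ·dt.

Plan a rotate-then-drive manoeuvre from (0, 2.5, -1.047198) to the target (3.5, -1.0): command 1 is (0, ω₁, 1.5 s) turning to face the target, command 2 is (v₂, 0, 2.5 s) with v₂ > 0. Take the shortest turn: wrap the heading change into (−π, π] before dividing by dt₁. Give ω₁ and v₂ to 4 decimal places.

heading to target = atan2(-1−2.5, 3.5−0) = -0.7854
Δθ = wrap(-0.7854 − -1.0472) = 0.2618; ω₁ = Δθ/dt₁ = 0.1745
distance = √((3.5−0)² + (-1−2.5)²) = 4.9497; v₂ = distance/dt₂ = 1.9799

ω₁ = 0.1745, v₂ = 1.9799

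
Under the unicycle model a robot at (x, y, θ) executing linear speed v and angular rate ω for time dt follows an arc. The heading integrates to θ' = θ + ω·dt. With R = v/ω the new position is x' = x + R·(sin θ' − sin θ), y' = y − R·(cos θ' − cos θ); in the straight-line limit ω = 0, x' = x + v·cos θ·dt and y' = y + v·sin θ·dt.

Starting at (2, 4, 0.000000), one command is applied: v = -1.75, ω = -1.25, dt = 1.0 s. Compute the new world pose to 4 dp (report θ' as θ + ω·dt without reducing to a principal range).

(0.6714, 4.9585, -1.2500)

θ' = 0.0000 + -1.25·1.0 = -1.2500
R = v/ω = -1.75/-1.25 = 1.4000
x' = 2 + 1.4000·(sin -1.2500 − sin 0.0000) = 0.6714
y' = 4 − 1.4000·(cos -1.2500 − cos 0.0000) = 4.9585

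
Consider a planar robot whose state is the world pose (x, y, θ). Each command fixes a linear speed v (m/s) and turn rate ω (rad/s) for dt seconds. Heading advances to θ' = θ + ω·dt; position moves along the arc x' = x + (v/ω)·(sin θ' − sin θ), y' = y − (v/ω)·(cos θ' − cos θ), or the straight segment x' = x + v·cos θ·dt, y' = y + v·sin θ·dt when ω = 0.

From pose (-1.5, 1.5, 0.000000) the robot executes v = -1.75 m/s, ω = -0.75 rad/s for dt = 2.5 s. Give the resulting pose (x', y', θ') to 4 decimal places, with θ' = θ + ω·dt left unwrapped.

θ' = 0.0000 + -0.75·2.5 = -1.8750
R = v/ω = -1.75/-0.75 = 2.3333
x' = -1.5 + 2.3333·(sin -1.8750 − sin 0.0000) = -3.7262
y' = 1.5 − 2.3333·(cos -1.8750 − cos 0.0000) = 4.5322

(-3.7262, 4.5322, -1.8750)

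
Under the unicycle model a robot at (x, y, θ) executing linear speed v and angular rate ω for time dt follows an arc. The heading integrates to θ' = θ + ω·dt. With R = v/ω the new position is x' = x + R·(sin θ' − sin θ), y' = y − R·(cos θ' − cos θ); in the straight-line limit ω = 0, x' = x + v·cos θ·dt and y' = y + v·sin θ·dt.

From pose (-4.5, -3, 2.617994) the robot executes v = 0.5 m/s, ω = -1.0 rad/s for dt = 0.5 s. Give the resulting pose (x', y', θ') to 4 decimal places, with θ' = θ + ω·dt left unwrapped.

θ' = 2.6180 + -1.0·0.5 = 2.1180
R = v/ω = 0.5/-1.0 = -0.5000
x' = -4.5 + -0.5000·(sin 2.1180 − sin 2.6180) = -4.6770
y' = -3 − -0.5000·(cos 2.1180 − cos 2.6180) = -2.8271

(-4.6770, -2.8271, 2.1180)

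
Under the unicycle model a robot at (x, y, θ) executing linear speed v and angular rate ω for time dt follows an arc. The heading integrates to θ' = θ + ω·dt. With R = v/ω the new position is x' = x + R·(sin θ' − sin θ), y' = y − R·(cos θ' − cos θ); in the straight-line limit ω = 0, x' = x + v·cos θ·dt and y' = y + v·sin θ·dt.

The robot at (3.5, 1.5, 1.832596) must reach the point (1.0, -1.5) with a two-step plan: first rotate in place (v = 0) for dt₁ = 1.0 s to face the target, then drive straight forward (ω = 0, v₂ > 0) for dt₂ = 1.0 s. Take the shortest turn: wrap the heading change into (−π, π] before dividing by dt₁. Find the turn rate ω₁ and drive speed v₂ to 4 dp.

heading to target = atan2(-1.5−1.5, 1−3.5) = -2.2655
Δθ = wrap(-2.2655 − 1.8326) = 2.1851; ω₁ = Δθ/dt₁ = 2.1851
distance = √((1−3.5)² + (-1.5−1.5)²) = 3.9051; v₂ = distance/dt₂ = 3.9051

ω₁ = 2.1851, v₂ = 3.9051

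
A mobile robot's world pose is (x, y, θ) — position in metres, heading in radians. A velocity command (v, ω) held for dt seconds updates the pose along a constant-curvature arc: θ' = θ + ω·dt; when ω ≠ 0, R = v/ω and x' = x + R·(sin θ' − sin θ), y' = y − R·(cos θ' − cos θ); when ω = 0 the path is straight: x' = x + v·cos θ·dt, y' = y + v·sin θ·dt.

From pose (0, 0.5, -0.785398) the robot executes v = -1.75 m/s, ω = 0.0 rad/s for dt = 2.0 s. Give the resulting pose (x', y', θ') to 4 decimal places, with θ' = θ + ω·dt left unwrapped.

(-2.4749, 2.9749, -0.7854)

θ' = -0.7854 + 0.0·2.0 = -0.7854
ω = 0 → straight: x' = 0 + -1.75·cos(-0.7854)·2.0 = -2.4749
y' = 0.5 + -1.75·sin(-0.7854)·2.0 = 2.9749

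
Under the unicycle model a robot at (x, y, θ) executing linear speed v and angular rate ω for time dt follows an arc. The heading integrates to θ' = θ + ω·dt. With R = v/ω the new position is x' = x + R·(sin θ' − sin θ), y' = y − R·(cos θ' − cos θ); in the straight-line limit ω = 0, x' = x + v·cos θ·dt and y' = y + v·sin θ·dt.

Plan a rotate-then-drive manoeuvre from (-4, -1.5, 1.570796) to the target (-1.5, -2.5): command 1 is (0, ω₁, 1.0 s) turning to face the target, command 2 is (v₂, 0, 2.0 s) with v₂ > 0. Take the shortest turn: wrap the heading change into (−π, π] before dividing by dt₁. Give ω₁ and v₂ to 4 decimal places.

ω₁ = -1.9513, v₂ = 1.3463

heading to target = atan2(-2.5−-1.5, -1.5−-4) = -0.3805
Δθ = wrap(-0.3805 − 1.5708) = -1.9513; ω₁ = Δθ/dt₁ = -1.9513
distance = √((-1.5−-4)² + (-2.5−-1.5)²) = 2.6926; v₂ = distance/dt₂ = 1.3463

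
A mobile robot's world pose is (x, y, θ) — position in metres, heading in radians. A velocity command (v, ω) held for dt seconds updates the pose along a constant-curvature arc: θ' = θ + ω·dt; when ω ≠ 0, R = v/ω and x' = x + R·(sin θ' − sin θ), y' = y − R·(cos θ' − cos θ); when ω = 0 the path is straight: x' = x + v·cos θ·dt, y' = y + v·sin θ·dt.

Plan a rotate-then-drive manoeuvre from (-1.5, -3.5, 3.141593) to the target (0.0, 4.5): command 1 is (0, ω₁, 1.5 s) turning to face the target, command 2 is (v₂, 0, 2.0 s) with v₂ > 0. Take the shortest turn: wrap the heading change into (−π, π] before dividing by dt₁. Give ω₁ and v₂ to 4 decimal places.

ω₁ = -1.1708, v₂ = 4.0697

heading to target = atan2(4.5−-3.5, 0−-1.5) = 1.3854
Δθ = wrap(1.3854 − 3.1416) = -1.7561; ω₁ = Δθ/dt₁ = -1.1708
distance = √((0−-1.5)² + (4.5−-3.5)²) = 8.1394; v₂ = distance/dt₂ = 4.0697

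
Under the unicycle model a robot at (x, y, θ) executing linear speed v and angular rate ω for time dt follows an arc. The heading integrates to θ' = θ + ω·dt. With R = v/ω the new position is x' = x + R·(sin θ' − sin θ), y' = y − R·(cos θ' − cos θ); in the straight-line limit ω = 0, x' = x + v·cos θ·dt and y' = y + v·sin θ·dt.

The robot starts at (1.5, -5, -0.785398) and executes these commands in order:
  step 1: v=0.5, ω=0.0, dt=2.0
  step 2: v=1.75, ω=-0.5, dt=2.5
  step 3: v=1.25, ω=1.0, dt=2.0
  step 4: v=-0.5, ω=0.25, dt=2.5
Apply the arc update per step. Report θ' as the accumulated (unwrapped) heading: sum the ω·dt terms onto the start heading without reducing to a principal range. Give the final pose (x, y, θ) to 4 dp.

(2.7517, -11.8959, 0.5896)

step 1: θ'=-0.7854 (straight) → pose (2.2071, -5.7071, -0.7854)
step 2: θ'=-2.0354 (R=-3.5000) → pose (2.8612, -9.7502, -2.0354)
step 3: θ'=-0.0354 (R=1.2500) → pose (3.9345, -11.5595, -0.0354)
step 4: θ'=0.5896 (R=-2.0000) → pose (2.7517, -11.8959, 0.5896)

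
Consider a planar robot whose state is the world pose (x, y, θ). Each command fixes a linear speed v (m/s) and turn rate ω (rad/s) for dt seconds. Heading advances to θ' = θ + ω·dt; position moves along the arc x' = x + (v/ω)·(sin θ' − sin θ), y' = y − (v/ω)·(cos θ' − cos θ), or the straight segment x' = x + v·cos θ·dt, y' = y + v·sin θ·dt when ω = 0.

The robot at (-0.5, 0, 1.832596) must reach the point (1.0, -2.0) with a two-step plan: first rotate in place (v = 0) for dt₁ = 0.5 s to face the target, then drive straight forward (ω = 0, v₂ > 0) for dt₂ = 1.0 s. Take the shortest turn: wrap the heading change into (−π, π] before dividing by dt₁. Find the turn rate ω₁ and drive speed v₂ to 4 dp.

heading to target = atan2(-2−0, 1−-0.5) = -0.9273
Δθ = wrap(-0.9273 − 1.8326) = -2.7599; ω₁ = Δθ/dt₁ = -5.5198
distance = √((1−-0.5)² + (-2−0)²) = 2.5000; v₂ = distance/dt₂ = 2.5000

ω₁ = -5.5198, v₂ = 2.5000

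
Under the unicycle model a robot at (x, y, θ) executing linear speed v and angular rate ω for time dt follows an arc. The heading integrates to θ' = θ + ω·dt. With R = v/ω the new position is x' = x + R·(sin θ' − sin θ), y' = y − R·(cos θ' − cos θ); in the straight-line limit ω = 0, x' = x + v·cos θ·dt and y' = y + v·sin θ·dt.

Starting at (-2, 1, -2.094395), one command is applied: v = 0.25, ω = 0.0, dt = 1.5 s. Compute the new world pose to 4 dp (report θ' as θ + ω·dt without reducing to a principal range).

(-2.1875, 0.6752, -2.0944)

θ' = -2.0944 + 0.0·1.5 = -2.0944
ω = 0 → straight: x' = -2 + 0.25·cos(-2.0944)·1.5 = -2.1875
y' = 1 + 0.25·sin(-2.0944)·1.5 = 0.6752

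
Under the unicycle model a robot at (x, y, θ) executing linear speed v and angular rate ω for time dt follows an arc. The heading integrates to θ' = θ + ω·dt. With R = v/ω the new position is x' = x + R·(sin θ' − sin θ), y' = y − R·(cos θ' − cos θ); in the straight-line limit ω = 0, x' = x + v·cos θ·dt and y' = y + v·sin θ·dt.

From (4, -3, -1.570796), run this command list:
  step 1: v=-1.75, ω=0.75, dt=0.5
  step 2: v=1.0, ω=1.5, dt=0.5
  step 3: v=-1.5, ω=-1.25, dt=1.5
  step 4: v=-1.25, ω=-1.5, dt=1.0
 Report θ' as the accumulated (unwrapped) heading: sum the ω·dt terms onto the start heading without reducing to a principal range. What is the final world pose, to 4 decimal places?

(4.9433, -0.5216, -3.8208)

step 1: θ'=-1.1958 (R=-2.3333) → pose (3.8379, -2.1454, -1.1958)
step 2: θ'=-0.4458 (R=0.6667) → pose (4.1707, -2.5027, -0.4458)
step 3: θ'=-2.3208 (R=1.2000) → pose (3.8101, -0.6020, -2.3208)
step 4: θ'=-3.8208 (R=0.8333) → pose (4.9433, -0.5216, -3.8208)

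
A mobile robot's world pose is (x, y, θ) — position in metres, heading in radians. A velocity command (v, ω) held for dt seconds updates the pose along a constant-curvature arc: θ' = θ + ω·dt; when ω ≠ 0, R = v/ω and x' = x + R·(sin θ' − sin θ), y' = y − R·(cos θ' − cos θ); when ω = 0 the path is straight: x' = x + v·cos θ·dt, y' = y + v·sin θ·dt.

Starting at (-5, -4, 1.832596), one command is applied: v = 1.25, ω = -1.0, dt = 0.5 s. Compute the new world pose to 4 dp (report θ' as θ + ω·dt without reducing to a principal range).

(-5.0073, -3.3815, 1.3326)

θ' = 1.8326 + -1.0·0.5 = 1.3326
R = v/ω = 1.25/-1.0 = -1.2500
x' = -5 + -1.2500·(sin 1.3326 − sin 1.8326) = -5.0073
y' = -4 − -1.2500·(cos 1.3326 − cos 1.8326) = -3.3815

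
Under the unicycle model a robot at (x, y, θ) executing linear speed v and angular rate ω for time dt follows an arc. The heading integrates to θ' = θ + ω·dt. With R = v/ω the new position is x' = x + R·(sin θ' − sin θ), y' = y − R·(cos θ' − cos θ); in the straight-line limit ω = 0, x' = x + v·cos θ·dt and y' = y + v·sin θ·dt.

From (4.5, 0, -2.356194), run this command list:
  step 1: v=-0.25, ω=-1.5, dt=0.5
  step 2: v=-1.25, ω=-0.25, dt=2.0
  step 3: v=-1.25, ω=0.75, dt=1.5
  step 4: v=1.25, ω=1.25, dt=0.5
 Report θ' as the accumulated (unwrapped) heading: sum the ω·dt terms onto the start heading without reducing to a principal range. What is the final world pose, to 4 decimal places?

(8.4523, -0.8126, -1.8562)

step 1: θ'=-3.1062 (R=0.1667) → pose (4.6120, 0.0487, -3.1062)
step 2: θ'=-3.6062 (R=5.0000) → pose (7.0292, -0.4782, -3.6062)
step 3: θ'=-2.4812 (R=-1.6667) → pose (8.7984, -0.3044, -2.4812)
step 4: θ'=-1.8562 (R=1.0000) → pose (8.4523, -0.8126, -1.8562)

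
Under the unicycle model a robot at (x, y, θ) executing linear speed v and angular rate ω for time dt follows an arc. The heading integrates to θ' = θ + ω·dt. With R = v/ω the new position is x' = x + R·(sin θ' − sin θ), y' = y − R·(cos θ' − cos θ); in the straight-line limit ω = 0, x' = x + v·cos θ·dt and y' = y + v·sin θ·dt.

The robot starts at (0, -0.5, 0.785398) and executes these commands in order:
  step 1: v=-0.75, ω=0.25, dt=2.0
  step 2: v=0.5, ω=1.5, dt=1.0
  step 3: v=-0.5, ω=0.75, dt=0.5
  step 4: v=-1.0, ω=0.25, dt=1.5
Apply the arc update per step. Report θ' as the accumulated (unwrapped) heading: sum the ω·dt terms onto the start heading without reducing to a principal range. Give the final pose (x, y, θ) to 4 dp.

step 1: θ'=1.2854 (R=-3.0000) → pose (-0.7573, -1.7767, 1.2854)
step 2: θ'=2.7854 (R=0.3333) → pose (-0.9609, -1.3704, 2.7854)
step 3: θ'=3.1604 (R=-0.6667) → pose (-0.7159, -1.4122, 3.1604)
step 4: θ'=3.5354 (R=-4.0000) → pose (0.7437, -1.1067, 3.5354)

(0.7437, -1.1067, 3.5354)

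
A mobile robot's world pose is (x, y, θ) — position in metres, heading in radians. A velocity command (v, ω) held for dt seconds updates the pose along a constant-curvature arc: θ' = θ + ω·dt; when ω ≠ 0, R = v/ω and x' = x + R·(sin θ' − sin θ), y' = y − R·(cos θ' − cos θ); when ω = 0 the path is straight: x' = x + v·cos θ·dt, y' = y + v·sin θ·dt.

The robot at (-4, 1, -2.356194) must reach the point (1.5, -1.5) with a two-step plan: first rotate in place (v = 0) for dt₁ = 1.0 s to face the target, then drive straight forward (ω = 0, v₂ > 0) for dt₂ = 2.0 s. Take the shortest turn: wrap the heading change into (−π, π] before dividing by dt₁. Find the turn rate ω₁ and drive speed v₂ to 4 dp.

heading to target = atan2(-1.5−1, 1.5−-4) = -0.4266
Δθ = wrap(-0.4266 − -2.3562) = 1.9296; ω₁ = Δθ/dt₁ = 1.9296
distance = √((1.5−-4)² + (-1.5−1)²) = 6.0415; v₂ = distance/dt₂ = 3.0208

ω₁ = 1.9296, v₂ = 3.0208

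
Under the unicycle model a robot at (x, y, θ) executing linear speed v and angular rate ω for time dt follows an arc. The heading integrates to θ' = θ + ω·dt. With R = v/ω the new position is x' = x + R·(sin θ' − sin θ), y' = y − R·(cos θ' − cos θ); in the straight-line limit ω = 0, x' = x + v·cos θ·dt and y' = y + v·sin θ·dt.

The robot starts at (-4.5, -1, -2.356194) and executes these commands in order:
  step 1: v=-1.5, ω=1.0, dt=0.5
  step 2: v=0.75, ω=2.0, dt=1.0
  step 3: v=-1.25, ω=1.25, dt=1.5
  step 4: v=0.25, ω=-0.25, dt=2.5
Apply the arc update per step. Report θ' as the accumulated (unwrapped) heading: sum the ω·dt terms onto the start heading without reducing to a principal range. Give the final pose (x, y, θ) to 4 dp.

step 1: θ'=-1.8562 (R=-1.5000) → pose (-4.1213, -0.3616, -1.8562)
step 2: θ'=0.1438 (R=0.3750) → pose (-3.7078, -0.8384, 0.1438)
step 3: θ'=2.0188 (R=-1.0000) → pose (-4.4658, -2.2612, 2.0188)
step 4: θ'=1.3938 (R=-1.0000) → pose (-4.5488, -1.6520, 1.3938)

(-4.5488, -1.6520, 1.3938)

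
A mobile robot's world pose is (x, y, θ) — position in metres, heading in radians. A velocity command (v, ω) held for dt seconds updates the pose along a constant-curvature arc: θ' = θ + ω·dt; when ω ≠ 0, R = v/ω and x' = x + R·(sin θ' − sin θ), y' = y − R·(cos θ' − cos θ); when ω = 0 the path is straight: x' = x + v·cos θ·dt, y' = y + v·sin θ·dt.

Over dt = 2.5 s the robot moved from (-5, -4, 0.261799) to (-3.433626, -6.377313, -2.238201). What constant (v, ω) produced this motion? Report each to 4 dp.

Δθ = -2.238201 − 0.261799 = -2.500000
ω = Δθ/dt = -2.500000/2.5 = -1.0000
R = −Δy/(cos θ' − cos θ) = -1.5000
v = R·ω = -1.5000·-1.0000 = 1.5000

v = 1.5000, ω = -1.0000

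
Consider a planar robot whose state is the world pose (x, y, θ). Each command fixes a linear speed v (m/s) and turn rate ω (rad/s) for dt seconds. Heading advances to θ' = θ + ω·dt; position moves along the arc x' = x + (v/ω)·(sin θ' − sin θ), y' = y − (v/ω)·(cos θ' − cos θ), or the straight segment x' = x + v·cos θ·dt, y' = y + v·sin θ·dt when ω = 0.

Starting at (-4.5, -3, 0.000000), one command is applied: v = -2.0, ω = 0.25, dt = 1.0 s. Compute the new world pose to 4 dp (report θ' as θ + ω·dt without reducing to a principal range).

θ' = 0.0000 + 0.25·1.0 = 0.2500
R = v/ω = -2.0/0.25 = -8.0000
x' = -4.5 + -8.0000·(sin 0.2500 − sin 0.0000) = -6.4792
y' = -3 − -8.0000·(cos 0.2500 − cos 0.0000) = -3.2487

(-6.4792, -3.2487, 0.2500)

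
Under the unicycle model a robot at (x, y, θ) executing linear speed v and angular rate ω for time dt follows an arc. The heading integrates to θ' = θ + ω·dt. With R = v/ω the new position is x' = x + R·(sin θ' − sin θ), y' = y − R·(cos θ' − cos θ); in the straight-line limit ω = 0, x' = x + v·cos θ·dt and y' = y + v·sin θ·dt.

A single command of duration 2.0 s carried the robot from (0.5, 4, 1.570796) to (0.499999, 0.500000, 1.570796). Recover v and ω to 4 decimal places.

v = -1.7500, ω = 0.0000

Δθ = 1.570796 − 1.570796 = 0.000000
ω = Δθ/dt = 0.000000/2.0 = 0.0000
ω = 0 → v = (Δx·cos θ + Δy·sin θ)/dt = -1.7500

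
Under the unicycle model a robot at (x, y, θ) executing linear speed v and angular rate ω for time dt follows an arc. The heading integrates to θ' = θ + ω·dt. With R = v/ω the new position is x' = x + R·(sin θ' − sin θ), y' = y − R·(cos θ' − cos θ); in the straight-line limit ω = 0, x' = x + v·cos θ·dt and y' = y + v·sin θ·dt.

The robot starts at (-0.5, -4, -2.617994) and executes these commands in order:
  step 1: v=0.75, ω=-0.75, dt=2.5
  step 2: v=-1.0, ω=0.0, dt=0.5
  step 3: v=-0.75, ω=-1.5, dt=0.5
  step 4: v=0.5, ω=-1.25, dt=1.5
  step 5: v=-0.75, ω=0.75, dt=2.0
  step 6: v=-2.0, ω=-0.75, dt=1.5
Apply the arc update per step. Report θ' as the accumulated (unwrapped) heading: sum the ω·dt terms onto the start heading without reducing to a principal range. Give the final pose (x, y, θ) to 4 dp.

(-5.4702, -4.3115, -6.7430)

step 1: θ'=-4.4930 (R=-1.0000) → pose (-1.9760, -3.3516, -4.4930)
step 2: θ'=-4.4930 (straight) → pose (-1.8672, -3.8396, -4.4930)
step 3: θ'=-5.2430 (R=0.5000) → pose (-1.9240, -4.2015, -5.2430)
step 4: θ'=-7.1180 (R=-0.4000) → pose (-1.2825, -4.1354, -7.1180)
step 5: θ'=-5.6180 (R=-1.0000) → pose (-2.6409, -4.0199, -5.6180)
step 6: θ'=-6.7430 (R=2.6667) → pose (-5.4702, -4.3115, -6.7430)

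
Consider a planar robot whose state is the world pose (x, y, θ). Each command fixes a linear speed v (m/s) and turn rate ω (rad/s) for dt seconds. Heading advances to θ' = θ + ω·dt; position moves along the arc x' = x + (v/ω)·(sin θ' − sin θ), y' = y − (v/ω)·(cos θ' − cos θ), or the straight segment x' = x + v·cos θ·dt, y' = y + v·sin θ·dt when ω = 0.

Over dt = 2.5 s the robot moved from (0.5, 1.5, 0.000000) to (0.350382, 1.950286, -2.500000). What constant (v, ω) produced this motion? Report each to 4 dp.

Δθ = -2.500000 − 0.000000 = -2.500000
ω = Δθ/dt = -2.500000/2.5 = -1.0000
R = −Δy/(cos θ' − cos θ) = 0.2500
v = R·ω = 0.2500·-1.0000 = -0.2500

v = -0.2500, ω = -1.0000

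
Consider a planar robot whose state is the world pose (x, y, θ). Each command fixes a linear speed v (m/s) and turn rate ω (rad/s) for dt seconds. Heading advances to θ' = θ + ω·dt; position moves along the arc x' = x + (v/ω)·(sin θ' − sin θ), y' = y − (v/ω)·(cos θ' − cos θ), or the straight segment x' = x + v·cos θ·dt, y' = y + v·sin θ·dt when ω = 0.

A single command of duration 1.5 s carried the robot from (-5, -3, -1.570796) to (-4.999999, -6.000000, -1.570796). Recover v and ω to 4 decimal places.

Δθ = -1.570796 − -1.570796 = 0.000000
ω = Δθ/dt = 0.000000/1.5 = 0.0000
ω = 0 → v = (Δx·cos θ + Δy·sin θ)/dt = 2.0000

v = 2.0000, ω = 0.0000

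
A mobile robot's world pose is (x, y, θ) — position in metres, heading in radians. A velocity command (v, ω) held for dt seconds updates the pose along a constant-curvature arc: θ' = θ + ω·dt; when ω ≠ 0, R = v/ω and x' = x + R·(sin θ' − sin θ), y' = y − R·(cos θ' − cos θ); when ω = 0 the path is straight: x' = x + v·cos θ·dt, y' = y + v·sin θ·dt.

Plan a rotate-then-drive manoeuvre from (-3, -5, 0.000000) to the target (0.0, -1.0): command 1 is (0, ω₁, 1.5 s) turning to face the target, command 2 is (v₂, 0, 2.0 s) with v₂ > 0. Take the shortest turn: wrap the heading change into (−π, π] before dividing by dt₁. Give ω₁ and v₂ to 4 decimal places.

ω₁ = 0.6182, v₂ = 2.5000

heading to target = atan2(-1−-5, 0−-3) = 0.9273
Δθ = wrap(0.9273 − 0.0000) = 0.9273; ω₁ = Δθ/dt₁ = 0.6182
distance = √((0−-3)² + (-1−-5)²) = 5.0000; v₂ = distance/dt₂ = 2.5000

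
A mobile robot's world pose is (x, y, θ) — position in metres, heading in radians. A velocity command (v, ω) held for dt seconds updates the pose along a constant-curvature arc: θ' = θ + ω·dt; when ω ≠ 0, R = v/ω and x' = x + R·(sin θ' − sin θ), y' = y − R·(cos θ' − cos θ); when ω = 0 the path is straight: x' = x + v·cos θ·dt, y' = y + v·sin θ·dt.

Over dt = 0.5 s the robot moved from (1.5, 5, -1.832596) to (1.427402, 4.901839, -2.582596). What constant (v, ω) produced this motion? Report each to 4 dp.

v = 0.2500, ω = -1.5000

Δθ = -2.582596 − -1.832596 = -0.750000
ω = Δθ/dt = -0.750000/0.5 = -1.5000
R = −Δy/(cos θ' − cos θ) = -0.1667
v = R·ω = -0.1667·-1.5000 = 0.2500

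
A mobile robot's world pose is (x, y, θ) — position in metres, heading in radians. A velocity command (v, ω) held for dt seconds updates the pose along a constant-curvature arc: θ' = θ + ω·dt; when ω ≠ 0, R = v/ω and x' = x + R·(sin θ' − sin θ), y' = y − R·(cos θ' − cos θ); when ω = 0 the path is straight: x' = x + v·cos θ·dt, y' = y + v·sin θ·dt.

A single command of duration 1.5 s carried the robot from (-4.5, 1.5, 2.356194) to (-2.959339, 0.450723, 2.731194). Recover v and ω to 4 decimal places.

Δθ = 2.731194 − 2.356194 = 0.375000
ω = Δθ/dt = 0.375000/1.5 = 0.2500
R = Δx/(sin θ' − sin θ) = -5.0000
v = R·ω = -5.0000·0.2500 = -1.2500

v = -1.2500, ω = 0.2500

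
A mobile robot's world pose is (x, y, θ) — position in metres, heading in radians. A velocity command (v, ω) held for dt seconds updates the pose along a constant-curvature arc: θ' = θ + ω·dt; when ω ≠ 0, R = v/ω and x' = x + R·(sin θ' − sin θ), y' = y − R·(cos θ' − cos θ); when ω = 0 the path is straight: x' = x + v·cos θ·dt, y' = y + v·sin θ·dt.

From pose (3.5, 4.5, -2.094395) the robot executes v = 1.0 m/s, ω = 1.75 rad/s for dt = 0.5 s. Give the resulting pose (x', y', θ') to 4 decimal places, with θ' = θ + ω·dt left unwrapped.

(3.4584, 4.0176, -1.2194)

θ' = -2.0944 + 1.75·0.5 = -1.2194
R = v/ω = 1.0/1.75 = 0.5714
x' = 3.5 + 0.5714·(sin -1.2194 − sin -2.0944) = 3.4584
y' = 4.5 − 0.5714·(cos -1.2194 − cos -2.0944) = 4.0176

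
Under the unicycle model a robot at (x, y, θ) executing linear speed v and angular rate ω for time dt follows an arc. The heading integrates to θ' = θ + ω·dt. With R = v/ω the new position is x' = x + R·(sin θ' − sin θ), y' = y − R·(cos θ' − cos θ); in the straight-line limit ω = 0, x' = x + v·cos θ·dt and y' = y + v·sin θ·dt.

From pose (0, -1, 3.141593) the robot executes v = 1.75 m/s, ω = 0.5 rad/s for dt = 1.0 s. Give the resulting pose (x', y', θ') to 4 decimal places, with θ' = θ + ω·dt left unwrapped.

θ' = 3.1416 + 0.5·1.0 = 3.6416
R = v/ω = 1.75/0.5 = 3.5000
x' = 0 + 3.5000·(sin 3.6416 − sin 3.1416) = -1.6780
y' = -1 − 3.5000·(cos 3.6416 − cos 3.1416) = -1.4285

(-1.6780, -1.4285, 3.6416)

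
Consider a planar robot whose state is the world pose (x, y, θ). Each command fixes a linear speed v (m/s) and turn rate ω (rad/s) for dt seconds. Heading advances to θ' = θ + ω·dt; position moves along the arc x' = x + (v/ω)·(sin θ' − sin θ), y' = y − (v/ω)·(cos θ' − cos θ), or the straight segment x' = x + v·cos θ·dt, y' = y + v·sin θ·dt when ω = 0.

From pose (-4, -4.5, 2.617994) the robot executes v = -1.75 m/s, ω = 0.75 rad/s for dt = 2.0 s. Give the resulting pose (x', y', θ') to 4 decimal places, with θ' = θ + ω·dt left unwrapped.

(-0.9002, -3.7860, 4.1180)

θ' = 2.6180 + 0.75·2.0 = 4.1180
R = v/ω = -1.75/0.75 = -2.3333
x' = -4 + -2.3333·(sin 4.1180 − sin 2.6180) = -0.9002
y' = -4.5 − -2.3333·(cos 4.1180 − cos 2.6180) = -3.7860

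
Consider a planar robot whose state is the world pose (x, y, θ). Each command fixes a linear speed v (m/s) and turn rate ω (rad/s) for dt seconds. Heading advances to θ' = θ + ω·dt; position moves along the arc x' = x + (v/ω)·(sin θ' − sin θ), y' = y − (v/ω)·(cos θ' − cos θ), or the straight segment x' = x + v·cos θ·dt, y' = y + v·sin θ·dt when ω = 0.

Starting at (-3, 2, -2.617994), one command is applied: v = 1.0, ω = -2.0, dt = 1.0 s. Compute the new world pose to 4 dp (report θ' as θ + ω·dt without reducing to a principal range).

θ' = -2.6180 + -2.0·1.0 = -4.6180
R = v/ω = 1.0/-2.0 = -0.5000
x' = -3 + -0.5000·(sin -4.6180 − sin -2.6180) = -3.7478
y' = 2 − -0.5000·(cos -4.6180 − cos -2.6180) = 2.3859

(-3.7478, 2.3859, -4.6180)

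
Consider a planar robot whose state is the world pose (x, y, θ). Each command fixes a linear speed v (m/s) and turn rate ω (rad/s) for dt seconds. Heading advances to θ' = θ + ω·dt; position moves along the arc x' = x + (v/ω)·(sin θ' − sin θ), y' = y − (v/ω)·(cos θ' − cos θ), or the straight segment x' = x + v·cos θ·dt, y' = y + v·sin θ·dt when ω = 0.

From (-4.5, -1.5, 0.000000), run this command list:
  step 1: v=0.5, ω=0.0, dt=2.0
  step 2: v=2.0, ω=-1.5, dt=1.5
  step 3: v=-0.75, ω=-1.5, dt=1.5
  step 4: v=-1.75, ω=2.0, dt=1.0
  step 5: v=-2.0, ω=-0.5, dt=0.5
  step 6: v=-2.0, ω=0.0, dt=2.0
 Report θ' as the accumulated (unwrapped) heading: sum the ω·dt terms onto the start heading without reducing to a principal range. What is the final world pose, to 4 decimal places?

step 1: θ'=0.0000 (straight) → pose (-3.5000, -1.5000, 0.0000)
step 2: θ'=-2.2500 (R=-1.3333) → pose (-2.4626, -3.6709, -2.2500)
step 3: θ'=-4.5000 (R=0.5000) → pose (-1.5848, -3.8796, -4.5000)
step 4: θ'=-2.5000 (R=-0.8750) → pose (-0.2058, -4.3961, -2.5000)
step 5: θ'=-2.7500 (R=4.0000) → pose (0.6615, -3.9035, -2.7500)
step 6: θ'=-2.7500 (straight) → pose (4.3587, -2.3769, -2.7500)

(4.3587, -2.3769, -2.7500)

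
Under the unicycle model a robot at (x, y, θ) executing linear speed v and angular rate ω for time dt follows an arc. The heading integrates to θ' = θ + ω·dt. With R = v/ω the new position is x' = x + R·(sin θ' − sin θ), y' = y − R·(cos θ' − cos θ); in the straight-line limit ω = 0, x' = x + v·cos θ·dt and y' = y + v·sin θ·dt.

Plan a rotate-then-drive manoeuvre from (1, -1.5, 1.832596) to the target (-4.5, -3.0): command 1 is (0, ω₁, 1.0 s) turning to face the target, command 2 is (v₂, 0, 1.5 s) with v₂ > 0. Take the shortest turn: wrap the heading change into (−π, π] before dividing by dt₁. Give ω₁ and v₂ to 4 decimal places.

heading to target = atan2(-3−-1.5, -4.5−1) = -2.8753
Δθ = wrap(-2.8753 − 1.8326) = 1.5752; ω₁ = Δθ/dt₁ = 1.5752
distance = √((-4.5−1)² + (-3−-1.5)²) = 5.7009; v₂ = distance/dt₂ = 3.8006

ω₁ = 1.5752, v₂ = 3.8006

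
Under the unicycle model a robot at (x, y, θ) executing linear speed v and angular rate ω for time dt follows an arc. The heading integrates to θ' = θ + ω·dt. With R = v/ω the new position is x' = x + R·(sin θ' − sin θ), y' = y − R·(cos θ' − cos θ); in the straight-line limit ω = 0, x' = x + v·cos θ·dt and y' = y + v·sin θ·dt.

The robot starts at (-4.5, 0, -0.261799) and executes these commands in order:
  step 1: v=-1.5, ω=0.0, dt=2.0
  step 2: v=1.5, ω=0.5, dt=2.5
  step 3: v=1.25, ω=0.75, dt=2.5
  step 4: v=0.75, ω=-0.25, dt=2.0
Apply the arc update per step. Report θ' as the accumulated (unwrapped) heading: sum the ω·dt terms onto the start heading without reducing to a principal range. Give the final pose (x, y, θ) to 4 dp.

(-6.3319, 5.2915, 2.3632)

step 1: θ'=-0.2618 (straight) → pose (-7.3978, 0.7765, -0.2618)
step 2: θ'=0.9882 (R=3.0000) → pose (-4.1162, 2.0237, 0.9882)
step 3: θ'=2.8632 (R=1.6667) → pose (-5.0499, 4.5431, 2.8632)
step 4: θ'=2.3632 (R=-3.0000) → pose (-6.3319, 5.2915, 2.3632)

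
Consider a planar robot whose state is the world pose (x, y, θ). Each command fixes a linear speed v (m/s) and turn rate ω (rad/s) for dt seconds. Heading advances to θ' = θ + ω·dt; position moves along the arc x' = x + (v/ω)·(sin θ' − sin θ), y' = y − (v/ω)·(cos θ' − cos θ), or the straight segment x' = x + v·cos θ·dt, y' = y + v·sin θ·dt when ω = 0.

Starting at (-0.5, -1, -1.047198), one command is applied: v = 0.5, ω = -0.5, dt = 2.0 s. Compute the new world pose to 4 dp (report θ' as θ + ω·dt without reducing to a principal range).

θ' = -1.0472 + -0.5·2.0 = -2.0472
R = v/ω = 0.5/-0.5 = -1.0000
x' = -0.5 + -1.0000·(sin -2.0472 − sin -1.0472) = -0.4774
y' = -1 − -1.0000·(cos -2.0472 − cos -1.0472) = -1.9586

(-0.4774, -1.9586, -2.0472)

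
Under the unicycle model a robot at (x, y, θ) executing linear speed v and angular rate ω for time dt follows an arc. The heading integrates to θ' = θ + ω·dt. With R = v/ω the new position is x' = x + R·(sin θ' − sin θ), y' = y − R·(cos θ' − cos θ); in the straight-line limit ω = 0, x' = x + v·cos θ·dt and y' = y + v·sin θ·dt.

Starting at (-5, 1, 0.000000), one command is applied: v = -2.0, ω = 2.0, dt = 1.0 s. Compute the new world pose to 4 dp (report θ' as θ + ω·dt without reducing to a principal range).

(-5.9093, -0.4161, 2.0000)

θ' = 0.0000 + 2.0·1.0 = 2.0000
R = v/ω = -2.0/2.0 = -1.0000
x' = -5 + -1.0000·(sin 2.0000 − sin 0.0000) = -5.9093
y' = 1 − -1.0000·(cos 2.0000 − cos 0.0000) = -0.4161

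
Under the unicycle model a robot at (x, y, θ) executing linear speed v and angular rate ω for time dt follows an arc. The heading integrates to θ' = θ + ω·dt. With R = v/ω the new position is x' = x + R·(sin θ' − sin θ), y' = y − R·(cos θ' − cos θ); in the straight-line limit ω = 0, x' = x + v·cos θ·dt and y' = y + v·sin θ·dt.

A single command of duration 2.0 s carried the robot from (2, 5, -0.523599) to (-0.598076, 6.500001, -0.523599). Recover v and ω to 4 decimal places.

v = -1.5000, ω = 0.0000

Δθ = -0.523599 − -0.523599 = 0.000000
ω = Δθ/dt = 0.000000/2.0 = 0.0000
ω = 0 → v = (Δx·cos θ + Δy·sin θ)/dt = -1.5000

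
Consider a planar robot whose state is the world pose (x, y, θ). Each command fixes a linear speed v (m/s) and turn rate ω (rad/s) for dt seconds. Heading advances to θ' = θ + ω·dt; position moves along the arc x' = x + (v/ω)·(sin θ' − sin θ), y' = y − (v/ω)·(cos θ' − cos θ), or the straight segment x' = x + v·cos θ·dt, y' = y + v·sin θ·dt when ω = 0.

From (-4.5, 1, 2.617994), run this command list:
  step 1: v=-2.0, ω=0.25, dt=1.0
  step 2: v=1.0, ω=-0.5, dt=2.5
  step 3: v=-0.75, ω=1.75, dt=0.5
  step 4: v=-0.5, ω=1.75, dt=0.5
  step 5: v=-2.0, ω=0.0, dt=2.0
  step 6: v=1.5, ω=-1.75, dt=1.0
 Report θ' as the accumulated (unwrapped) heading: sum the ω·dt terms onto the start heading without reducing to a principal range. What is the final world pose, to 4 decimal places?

step 1: θ'=2.8680 (R=-8.0000) → pose (-2.6616, 0.2258, 2.8680)
step 2: θ'=1.6180 (R=-2.0000) → pose (-4.1190, 2.0570, 1.6180)
step 3: θ'=2.4930 (R=-0.4286) → pose (-3.9498, 1.7357, 2.4930)
step 4: θ'=3.3680 (R=-0.2857) → pose (-3.7130, 1.6850, 3.3680)
step 5: θ'=3.3680 (straight) → pose (0.1849, 2.5829, 3.3680)
step 6: θ'=1.6180 (R=-0.8571) → pose (-0.8637, 3.3777, 1.6180)

(-0.8637, 3.3777, 1.6180)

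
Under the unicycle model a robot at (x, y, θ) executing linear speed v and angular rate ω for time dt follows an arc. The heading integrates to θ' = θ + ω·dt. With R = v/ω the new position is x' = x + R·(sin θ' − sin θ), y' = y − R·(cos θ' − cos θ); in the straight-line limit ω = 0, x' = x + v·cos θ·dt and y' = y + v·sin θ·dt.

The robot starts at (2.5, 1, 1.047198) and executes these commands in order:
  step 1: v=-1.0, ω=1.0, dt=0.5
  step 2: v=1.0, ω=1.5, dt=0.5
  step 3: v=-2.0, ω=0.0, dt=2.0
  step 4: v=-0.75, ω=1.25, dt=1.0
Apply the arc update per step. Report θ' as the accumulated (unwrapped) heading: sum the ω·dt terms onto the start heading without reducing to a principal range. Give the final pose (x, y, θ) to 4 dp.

(5.5402, -2.1610, 3.5472)

step 1: θ'=1.5472 (R=-1.0000) → pose (2.3663, 0.5236, 1.5472)
step 2: θ'=2.2972 (R=0.6667) → pose (2.1982, 0.9821, 2.2972)
step 3: θ'=2.2972 (straight) → pose (4.8549, -2.0082, 2.2972)
step 4: θ'=3.5472 (R=-0.6000) → pose (5.5402, -2.1610, 3.5472)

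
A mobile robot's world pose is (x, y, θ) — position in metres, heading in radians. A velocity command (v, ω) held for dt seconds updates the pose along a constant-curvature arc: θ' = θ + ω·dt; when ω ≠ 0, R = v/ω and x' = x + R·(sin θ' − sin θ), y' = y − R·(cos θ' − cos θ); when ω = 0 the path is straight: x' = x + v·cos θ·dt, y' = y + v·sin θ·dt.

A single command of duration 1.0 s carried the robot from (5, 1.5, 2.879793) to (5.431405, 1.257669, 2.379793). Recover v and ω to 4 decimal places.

v = -0.5000, ω = -0.5000

Δθ = 2.379793 − 2.879793 = -0.500000
ω = Δθ/dt = -0.500000/1.0 = -0.5000
R = Δx/(sin θ' − sin θ) = 1.0000
v = R·ω = 1.0000·-0.5000 = -0.5000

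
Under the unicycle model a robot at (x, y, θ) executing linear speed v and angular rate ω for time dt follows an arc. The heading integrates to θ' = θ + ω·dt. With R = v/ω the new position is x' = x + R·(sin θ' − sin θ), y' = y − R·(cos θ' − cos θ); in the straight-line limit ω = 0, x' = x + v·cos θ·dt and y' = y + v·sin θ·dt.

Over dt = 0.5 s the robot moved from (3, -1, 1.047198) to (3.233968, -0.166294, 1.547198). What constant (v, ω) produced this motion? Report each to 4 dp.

Δθ = 1.547198 − 1.047198 = 0.500000
ω = Δθ/dt = 0.500000/0.5 = 1.0000
R = −Δy/(cos θ' − cos θ) = 1.7500
v = R·ω = 1.7500·1.0000 = 1.7500

v = 1.7500, ω = 1.0000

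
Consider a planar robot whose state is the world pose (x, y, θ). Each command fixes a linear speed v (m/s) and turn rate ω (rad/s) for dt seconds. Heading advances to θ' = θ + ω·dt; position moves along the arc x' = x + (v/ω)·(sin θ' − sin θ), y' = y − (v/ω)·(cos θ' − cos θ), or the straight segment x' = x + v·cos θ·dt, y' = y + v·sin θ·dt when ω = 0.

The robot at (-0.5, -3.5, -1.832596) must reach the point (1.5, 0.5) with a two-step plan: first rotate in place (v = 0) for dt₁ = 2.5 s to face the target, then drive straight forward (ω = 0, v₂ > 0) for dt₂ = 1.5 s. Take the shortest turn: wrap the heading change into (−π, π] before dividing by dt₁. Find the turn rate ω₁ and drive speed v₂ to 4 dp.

ω₁ = 1.1759, v₂ = 2.9814

heading to target = atan2(0.5−-3.5, 1.5−-0.5) = 1.1071
Δθ = wrap(1.1071 − -1.8326) = 2.9397; ω₁ = Δθ/dt₁ = 1.1759
distance = √((1.5−-0.5)² + (0.5−-3.5)²) = 4.4721; v₂ = distance/dt₂ = 2.9814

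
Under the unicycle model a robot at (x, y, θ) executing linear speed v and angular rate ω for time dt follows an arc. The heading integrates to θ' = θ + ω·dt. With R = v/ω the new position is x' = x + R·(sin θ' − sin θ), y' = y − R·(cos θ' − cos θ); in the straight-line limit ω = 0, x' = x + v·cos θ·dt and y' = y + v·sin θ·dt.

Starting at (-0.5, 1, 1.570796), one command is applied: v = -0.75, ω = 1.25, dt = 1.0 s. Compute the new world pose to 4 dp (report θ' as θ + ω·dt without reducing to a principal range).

(-0.0892, 0.4306, 2.8208)

θ' = 1.5708 + 1.25·1.0 = 2.8208
R = v/ω = -0.75/1.25 = -0.6000
x' = -0.5 + -0.6000·(sin 2.8208 − sin 1.5708) = -0.0892
y' = 1 − -0.6000·(cos 2.8208 − cos 1.5708) = 0.4306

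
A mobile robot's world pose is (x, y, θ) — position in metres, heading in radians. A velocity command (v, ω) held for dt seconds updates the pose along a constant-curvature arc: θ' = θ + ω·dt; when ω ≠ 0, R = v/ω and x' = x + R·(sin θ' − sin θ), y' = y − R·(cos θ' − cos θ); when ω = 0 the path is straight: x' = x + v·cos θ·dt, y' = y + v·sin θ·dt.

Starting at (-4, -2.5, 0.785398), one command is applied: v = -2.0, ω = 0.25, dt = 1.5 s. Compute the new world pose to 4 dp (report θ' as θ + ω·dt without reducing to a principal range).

(-5.6788, -4.9651, 1.1604)

θ' = 0.7854 + 0.25·1.5 = 1.1604
R = v/ω = -2.0/0.25 = -8.0000
x' = -4 + -8.0000·(sin 1.1604 − sin 0.7854) = -5.6788
y' = -2.5 − -8.0000·(cos 1.1604 − cos 0.7854) = -4.9651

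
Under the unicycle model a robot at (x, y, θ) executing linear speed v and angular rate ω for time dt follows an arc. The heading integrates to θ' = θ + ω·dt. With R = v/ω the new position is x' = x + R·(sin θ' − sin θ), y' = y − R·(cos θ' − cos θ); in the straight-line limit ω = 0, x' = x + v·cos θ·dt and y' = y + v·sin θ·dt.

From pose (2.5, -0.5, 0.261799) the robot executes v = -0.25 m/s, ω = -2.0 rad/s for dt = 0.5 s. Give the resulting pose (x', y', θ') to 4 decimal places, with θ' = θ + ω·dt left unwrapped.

θ' = 0.2618 + -2.0·0.5 = -0.7382
R = v/ω = -0.25/-2.0 = 0.1250
x' = 2.5 + 0.1250·(sin -0.7382 − sin 0.2618) = 2.3835
y' = -0.5 − 0.1250·(cos -0.7382 − cos 0.2618) = -0.4717

(2.3835, -0.4717, -0.7382)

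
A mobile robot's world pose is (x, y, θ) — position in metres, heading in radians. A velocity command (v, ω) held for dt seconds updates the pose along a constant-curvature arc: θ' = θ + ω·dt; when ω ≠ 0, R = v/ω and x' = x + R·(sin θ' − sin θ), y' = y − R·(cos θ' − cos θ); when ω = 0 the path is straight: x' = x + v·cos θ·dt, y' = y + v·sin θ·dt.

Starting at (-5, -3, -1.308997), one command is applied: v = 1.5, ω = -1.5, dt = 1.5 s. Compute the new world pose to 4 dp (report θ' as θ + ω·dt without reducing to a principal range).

(-6.3713, -4.1730, -3.5590)

θ' = -1.3090 + -1.5·1.5 = -3.5590
R = v/ω = 1.5/-1.5 = -1.0000
x' = -5 + -1.0000·(sin -3.5590 − sin -1.3090) = -6.3713
y' = -3 − -1.0000·(cos -3.5590 − cos -1.3090) = -4.1730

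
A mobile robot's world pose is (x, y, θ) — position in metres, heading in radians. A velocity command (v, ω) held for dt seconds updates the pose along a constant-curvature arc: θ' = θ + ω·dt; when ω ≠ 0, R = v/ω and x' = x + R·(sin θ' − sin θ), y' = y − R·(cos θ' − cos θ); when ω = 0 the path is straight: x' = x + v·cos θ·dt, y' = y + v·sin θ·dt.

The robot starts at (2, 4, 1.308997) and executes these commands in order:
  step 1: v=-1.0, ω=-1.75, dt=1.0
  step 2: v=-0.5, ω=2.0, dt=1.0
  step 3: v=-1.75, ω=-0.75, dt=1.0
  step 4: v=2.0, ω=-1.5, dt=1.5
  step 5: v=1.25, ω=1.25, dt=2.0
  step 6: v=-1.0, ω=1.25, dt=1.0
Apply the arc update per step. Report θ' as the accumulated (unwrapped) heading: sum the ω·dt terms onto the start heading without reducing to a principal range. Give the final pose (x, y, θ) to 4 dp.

step 1: θ'=-0.4410 (R=0.5714) → pose (1.2041, 3.6311, -0.4410)
step 2: θ'=1.5590 (R=-0.2500) → pose (0.8474, 3.4080, 1.5590)
step 3: θ'=0.8090 (R=2.3333) → pose (0.2027, 1.8250, 0.8090)
step 4: θ'=-1.4410 (R=-1.3333) → pose (2.4896, 1.0773, -1.4410)
step 5: θ'=1.0590 (R=1.0000) → pose (4.3530, 0.7170, 1.0590)
step 6: θ'=2.3090 (R=-0.8000) → pose (4.4588, -0.2132, 2.3090)

(4.4588, -0.2132, 2.3090)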